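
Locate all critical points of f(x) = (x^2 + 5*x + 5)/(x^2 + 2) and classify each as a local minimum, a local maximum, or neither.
f'(x) = (-5*x^2 - 6*x + 10)/(x^4 + 4*x^2 + 4)

Solve f'(x) = 0:
  f'(x) = -(5*x^2 + 6*x - 10)/(x^2 + 2)^2; the denominator is positive wherever f is defined, so f'(x) = 0 ⇔ -5*x^2 - 6*x + 10 = 0.
  5*x^2 + 6*x - 10 = 0 has no rational roots; quadratic formula: x = (-6 ± √236)/10.
  ⇒ x = -sqrt(59)/5 - 3/5 ≈ -2.1362, -3/5 + sqrt(59)/5 ≈ 0.9362

f''(x) = 2*(5*x^3 + 9*x^2 - 30*x - 6)/(x^6 + 6*x^4 + 12*x^2 + 8)
Second-derivative test at each critical point:
  f''(-2.1362) = 0.3566 > 0 → local minimum
  f''(0.9362) = -1.8566 < 0 → local maximum

Critical points: x = -sqrt(59)/5 - 3/5 ≈ -2.1362 (local minimum); x = -3/5 + sqrt(59)/5 ≈ 0.9362 (local maximum)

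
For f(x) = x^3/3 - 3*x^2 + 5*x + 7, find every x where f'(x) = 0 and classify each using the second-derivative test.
f'(x) = x^2 - 6*x + 5

Solve f'(x) = 0:
  Factor: x^2 - 6*x + 5 = (x - 5)*(x - 1) = 0.
  ⇒ x = 1, 5

f''(x) = 2*x - 6
Second-derivative test at each critical point:
  f''(1) = -4 < 0 → local maximum
  f''(5) = 4 > 0 → local minimum

Critical points: x = 1 (local maximum); x = 5 (local minimum)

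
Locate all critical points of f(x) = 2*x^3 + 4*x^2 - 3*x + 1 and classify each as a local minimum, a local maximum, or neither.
f'(x) = 6*x^2 + 8*x - 3

Solve f'(x) = 0:
  6*x^2 + 8*x - 3 = 0 has no rational roots; quadratic formula: x = (-8 ± √136)/12.
  ⇒ x = -sqrt(34)/6 - 2/3 ≈ -1.6385, -2/3 + sqrt(34)/6 ≈ 0.3052

f''(x) = 12*x + 8
Second-derivative test at each critical point:
  f''(-1.6385) = -11.6619 < 0 → local maximum
  f''(0.3052) = 11.6619 > 0 → local minimum

Critical points: x = -sqrt(34)/6 - 2/3 ≈ -1.6385 (local maximum); x = -2/3 + sqrt(34)/6 ≈ 0.3052 (local minimum)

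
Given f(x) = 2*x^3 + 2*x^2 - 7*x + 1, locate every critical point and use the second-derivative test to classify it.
f'(x) = 6*x^2 + 4*x - 7

Solve f'(x) = 0:
  6*x^2 + 4*x - 7 = 0 has no rational roots; quadratic formula: x = (-4 ± √184)/12.
  ⇒ x = -sqrt(46)/6 - 1/3 ≈ -1.4637, -1/3 + sqrt(46)/6 ≈ 0.7971

f''(x) = 12*x + 4
Second-derivative test at each critical point:
  f''(-1.4637) = -13.5647 < 0 → local maximum
  f''(0.7971) = 13.5647 > 0 → local minimum

Critical points: x = -sqrt(46)/6 - 1/3 ≈ -1.4637 (local maximum); x = -1/3 + sqrt(46)/6 ≈ 0.7971 (local minimum)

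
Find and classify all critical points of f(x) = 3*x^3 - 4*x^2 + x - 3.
f'(x) = 9*x^2 - 8*x + 1

Solve f'(x) = 0:
  9*x^2 - 8*x + 1 = 0 has no rational roots; quadratic formula: x = (8 ± √28)/18.
  ⇒ x = 4/9 - sqrt(7)/9 ≈ 0.1505, sqrt(7)/9 + 4/9 ≈ 0.7384

f''(x) = 18*x - 8
Second-derivative test at each critical point:
  f''(0.1505) = -5.2915 < 0 → local maximum
  f''(0.7384) = 5.2915 > 0 → local minimum

Critical points: x = 4/9 - sqrt(7)/9 ≈ 0.1505 (local maximum); x = sqrt(7)/9 + 4/9 ≈ 0.7384 (local minimum)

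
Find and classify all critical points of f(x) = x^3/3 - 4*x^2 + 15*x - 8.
f'(x) = x^2 - 8*x + 15

Solve f'(x) = 0:
  Factor: x^2 - 8*x + 15 = (x - 5)*(x - 3) = 0.
  ⇒ x = 3, 5

f''(x) = 2*x - 8
Second-derivative test at each critical point:
  f''(3) = -2 < 0 → local maximum
  f''(5) = 2 > 0 → local minimum

Critical points: x = 3 (local maximum); x = 5 (local minimum)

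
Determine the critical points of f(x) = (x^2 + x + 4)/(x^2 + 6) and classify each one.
f'(x) = (-x^2 + 4*x + 6)/(x^4 + 12*x^2 + 36)

Solve f'(x) = 0:
  f'(x) = -(x^2 - 4*x - 6)/(x^2 + 6)^2; the denominator is positive wherever f is defined, so f'(x) = 0 ⇔ -x^2 + 4*x + 6 = 0.
  x^2 - 4*x - 6 = 0 has no rational roots; quadratic formula: x = (4 ± √40)/2.
  ⇒ x = 2 - sqrt(10) ≈ -1.1623, 2 + sqrt(10) ≈ 5.1623

f''(x) = 2*(x^3 - 6*x^2 - 18*x + 12)/(x^6 + 18*x^4 + 108*x^2 + 216)
Second-derivative test at each critical point:
  f''(-1.1623) = 0.1170 > 0 → local minimum
  f''(5.1623) = -0.0059 < 0 → local maximum

Critical points: x = 2 - sqrt(10) ≈ -1.1623 (local minimum); x = 2 + sqrt(10) ≈ 5.1623 (local maximum)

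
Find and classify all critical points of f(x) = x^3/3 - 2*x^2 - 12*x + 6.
f'(x) = x^2 - 4*x - 12

Solve f'(x) = 0:
  Factor: x^2 - 4*x - 12 = (x - 6)*(x + 2) = 0.
  ⇒ x = -2, 6

f''(x) = 2*x - 4
Second-derivative test at each critical point:
  f''(-2) = -8 < 0 → local maximum
  f''(6) = 8 > 0 → local minimum

Critical points: x = -2 (local maximum); x = 6 (local minimum)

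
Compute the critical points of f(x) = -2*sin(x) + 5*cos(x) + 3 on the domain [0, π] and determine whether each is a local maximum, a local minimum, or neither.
f'(x) = -5*sin(x) - 2*cos(x)

Solve f'(x) = 0 on [0, π]:
  f'(x) = 0 ⇔ -2*cos(x) = 5*sin(x) ⇔ tan(x) = -2/5, i.e. x = arctan(-2/5) + nπ; keep the solutions lying in [0, π].
  ⇒ x = pi - atan(2/5) ≈ 2.7611

f''(x) = 2*sin(x) - 5*cos(x)
Second-derivative test at each critical point:
  f''(2.7611) = 5.3852 > 0 → local minimum

Critical points: x = pi - atan(2/5) ≈ 2.7611 (local minimum)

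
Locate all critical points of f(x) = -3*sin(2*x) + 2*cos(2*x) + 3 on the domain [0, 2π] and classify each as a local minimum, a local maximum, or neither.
f'(x) = -4*sin(2*x) - 6*cos(2*x)

Solve f'(x) = 0 on [0, 2π]:
  f'(x) = 0 ⇔ -3*cos(2*x) = 2*sin(2*x) ⇔ tan(2*x) = -3/2, i.e. 2*x = arctan(-3/2) + nπ; keep the solutions lying in [0, 2π].
  ⇒ x = -atan(3/2)/2 + pi/2 ≈ 1.0794, pi - atan(3/2)/2 ≈ 2.6502, -atan(3/2)/2 + 3*pi/2 ≈ 4.2210, -atan(3/2)/2 + 2*pi ≈ 5.7918

f''(x) = 12*sin(2*x) - 8*cos(2*x)
Second-derivative test at each critical point:
  f''(1.0794) = 14.4222 > 0 → local minimum
  f''(2.6502) = -14.4222 < 0 → local maximum
  f''(4.2210) = 14.4222 > 0 → local minimum
  f''(5.7918) = -14.4222 < 0 → local maximum

Critical points: x = -atan(3/2)/2 + pi/2 ≈ 1.0794 (local minimum); x = pi - atan(3/2)/2 ≈ 2.6502 (local maximum); x = -atan(3/2)/2 + 3*pi/2 ≈ 4.2210 (local minimum); x = -atan(3/2)/2 + 2*pi ≈ 5.7918 (local maximum)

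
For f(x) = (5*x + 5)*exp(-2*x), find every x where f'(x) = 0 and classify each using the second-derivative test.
f'(x) = 5*(-2*x - 1)*exp(-2*x)

Solve f'(x) = 0:
  f'(x) = (-10*x - 5)·exp(-2*x) and exp(-2*x) > 0 for every x, so f'(x) = 0 ⇔ -10*x - 5 = 0.
  Factor: -10*x - 5 = -5*(2*x + 1) = 0.
  ⇒ x = -1/2

f''(x) = 20*x*exp(-2*x)
Second-derivative test at each critical point:
  f''(-1/2) = -27.1828 < 0 → local maximum

Critical points: x = -1/2 (local maximum)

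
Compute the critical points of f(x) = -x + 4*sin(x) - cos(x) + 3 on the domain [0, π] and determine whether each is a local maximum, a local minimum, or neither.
f'(x) = sin(x) + 4*cos(x) - 1

Solve f'(x) = 0 on [0, π]:
  f'(x) = 0 ⇔ sin(x) + 4*cos(x) = 1. Write the left side as R·cos(x + φ) with R = √(4² + (-1)²) = sqrt(17), cos φ = 4*sqrt(17)/17, sin φ = -sqrt(17)/17; then cos(x + φ) = sqrt(17)/17. Solve for x and keep the solutions lying in [0, π].
  ⇒ x = pi/2 ≈ 1.5708

f''(x) = -4*sin(x) + cos(x)
Second-derivative test at each critical point:
  f''(1.5708) = -4 < 0 → local maximum

Critical points: x = pi/2 ≈ 1.5708 (local maximum)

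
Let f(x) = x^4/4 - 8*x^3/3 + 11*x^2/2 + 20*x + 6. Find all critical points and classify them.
f'(x) = x^3 - 8*x^2 + 11*x + 20

Solve f'(x) = 0:
  Factor: x^3 - 8*x^2 + 11*x + 20 = (x - 5)*(x - 4)*(x + 1) = 0.
  ⇒ x = -1, 4, 5

f''(x) = 3*x^2 - 16*x + 11
Second-derivative test at each critical point:
  f''(-1) = 30 > 0 → local minimum
  f''(4) = -5 < 0 → local maximum
  f''(5) = 6 > 0 → local minimum

Critical points: x = -1 (local minimum); x = 4 (local maximum); x = 5 (local minimum)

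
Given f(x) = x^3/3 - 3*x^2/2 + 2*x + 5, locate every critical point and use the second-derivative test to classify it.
f'(x) = x^2 - 3*x + 2

Solve f'(x) = 0:
  Factor: x^2 - 3*x + 2 = (x - 2)*(x - 1) = 0.
  ⇒ x = 1, 2

f''(x) = 2*x - 3
Second-derivative test at each critical point:
  f''(1) = -1 < 0 → local maximum
  f''(2) = 1 > 0 → local minimum

Critical points: x = 1 (local maximum); x = 2 (local minimum)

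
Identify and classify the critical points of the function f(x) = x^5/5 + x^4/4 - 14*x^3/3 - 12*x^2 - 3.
f'(x) = x*(x^3 + x^2 - 14*x - 24)

Solve f'(x) = 0:
  Factor: x^4 + x^3 - 14*x^2 - 24*x = x*(x - 4)*(x + 2)*(x + 3) = 0.
  ⇒ x = -3, -2, 0, 4

f''(x) = 4*x^3 + 3*x^2 - 28*x - 24
Second-derivative test at each critical point:
  f''(-3) = -21 < 0 → local maximum
  f''(-2) = 12 > 0 → local minimum
  f''(0) = -24 < 0 → local maximum
  f''(4) = 168 > 0 → local minimum

Critical points: x = -3 (local maximum); x = -2 (local minimum); x = 0 (local maximum); x = 4 (local minimum)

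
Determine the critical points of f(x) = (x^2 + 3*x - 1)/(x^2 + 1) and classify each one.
f'(x) = (-3*x^2 + 4*x + 3)/(x^4 + 2*x^2 + 1)

Solve f'(x) = 0:
  f'(x) = -(3*x^2 - 4*x - 3)/(x^2 + 1)^2; the denominator is positive wherever f is defined, so f'(x) = 0 ⇔ -3*x^2 + 4*x + 3 = 0.
  3*x^2 - 4*x - 3 = 0 has no rational roots; quadratic formula: x = (4 ± √52)/6.
  ⇒ x = 2/3 - sqrt(13)/3 ≈ -0.5352, 2/3 + sqrt(13)/3 ≈ 1.8685

f''(x) = 2*(3*x^3 - 6*x^2 - 9*x + 2)/(x^6 + 3*x^4 + 3*x^2 + 1)
Second-derivative test at each critical point:
  f''(-0.5352) = 4.3575 > 0 → local minimum
  f''(1.8685) = -0.3575 < 0 → local maximum

Critical points: x = 2/3 - sqrt(13)/3 ≈ -0.5352 (local minimum); x = 2/3 + sqrt(13)/3 ≈ 1.8685 (local maximum)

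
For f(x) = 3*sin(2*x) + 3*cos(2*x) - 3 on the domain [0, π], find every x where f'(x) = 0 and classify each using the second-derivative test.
f'(x) = 6*sqrt(2)*cos(2*x + pi/4)

Solve f'(x) = 0 on [0, π]:
  f'(x) = 0 ⇔ 3*cos(2*x) = 3*sin(2*x) ⇔ tan(2*x) = 1, i.e. 2*x = arctan(1) + nπ; keep the solutions lying in [0, π].
  ⇒ x = pi/8 ≈ 0.3927, 5*pi/8 ≈ 1.9635

f''(x) = -12*sqrt(2)*sin(2*x + pi/4)
Second-derivative test at each critical point:
  f''(0.3927) = -16.9706 < 0 → local maximum
  f''(1.9635) = 16.9706 > 0 → local minimum

Critical points: x = pi/8 ≈ 0.3927 (local maximum); x = 5*pi/8 ≈ 1.9635 (local minimum)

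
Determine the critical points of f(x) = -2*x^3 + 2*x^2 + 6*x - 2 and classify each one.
f'(x) = -6*x^2 + 4*x + 6

Solve f'(x) = 0:
  Factor: -6*x^2 + 4*x + 6 = -2*(3*x^2 - 2*x - 3); 3*x^2 - 2*x - 3 = 0 has no rational roots; quadratic formula: x = (2 ± √40)/6.
  ⇒ x = 1/3 - sqrt(10)/3 ≈ -0.7208, 1/3 + sqrt(10)/3 ≈ 1.3874

f''(x) = 4 - 12*x
Second-derivative test at each critical point:
  f''(-0.7208) = 12.6491 > 0 → local minimum
  f''(1.3874) = -12.6491 < 0 → local maximum

Critical points: x = 1/3 - sqrt(10)/3 ≈ -0.7208 (local minimum); x = 1/3 + sqrt(10)/3 ≈ 1.3874 (local maximum)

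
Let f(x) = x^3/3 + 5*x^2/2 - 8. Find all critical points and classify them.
f'(x) = x*(x + 5)

Solve f'(x) = 0:
  Factor: x^2 + 5*x = x*(x + 5) = 0.
  ⇒ x = -5, 0

f''(x) = 2*x + 5
Second-derivative test at each critical point:
  f''(-5) = -5 < 0 → local maximum
  f''(0) = 5 > 0 → local minimum

Critical points: x = -5 (local maximum); x = 0 (local minimum)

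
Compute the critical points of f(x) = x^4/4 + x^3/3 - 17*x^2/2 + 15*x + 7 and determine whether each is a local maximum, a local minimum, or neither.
f'(x) = x^3 + x^2 - 17*x + 15

Solve f'(x) = 0:
  Factor: x^3 + x^2 - 17*x + 15 = (x - 3)*(x - 1)*(x + 5) = 0.
  ⇒ x = -5, 1, 3

f''(x) = 3*x^2 + 2*x - 17
Second-derivative test at each critical point:
  f''(-5) = 48 > 0 → local minimum
  f''(1) = -12 < 0 → local maximum
  f''(3) = 16 > 0 → local minimum

Critical points: x = -5 (local minimum); x = 1 (local maximum); x = 3 (local minimum)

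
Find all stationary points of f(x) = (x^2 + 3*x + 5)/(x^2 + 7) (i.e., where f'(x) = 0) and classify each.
f'(x) = (-3*x^2 + 4*x + 21)/(x^4 + 14*x^2 + 49)

Solve f'(x) = 0:
  f'(x) = -(3*x^2 - 4*x - 21)/(x^2 + 7)^2; the denominator is positive wherever f is defined, so f'(x) = 0 ⇔ -3*x^2 + 4*x + 21 = 0.
  3*x^2 - 4*x - 21 = 0 has no rational roots; quadratic formula: x = (4 ± √268)/6.
  ⇒ x = 2/3 - sqrt(67)/3 ≈ -2.0618, 2/3 + sqrt(67)/3 ≈ 3.3951

f''(x) = 2*(3*x^3 - 6*x^2 - 63*x + 14)/(x^6 + 21*x^4 + 147*x^2 + 343)
Second-derivative test at each critical point:
  f''(-2.0618) = 0.1293 > 0 → local minimum
  f''(3.3951) = -0.0477 < 0 → local maximum

Critical points: x = 2/3 - sqrt(67)/3 ≈ -2.0618 (local minimum); x = 2/3 + sqrt(67)/3 ≈ 3.3951 (local maximum)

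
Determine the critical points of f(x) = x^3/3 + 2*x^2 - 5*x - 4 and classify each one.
f'(x) = x^2 + 4*x - 5

Solve f'(x) = 0:
  Factor: x^2 + 4*x - 5 = (x - 1)*(x + 5) = 0.
  ⇒ x = -5, 1

f''(x) = 2*x + 4
Second-derivative test at each critical point:
  f''(-5) = -6 < 0 → local maximum
  f''(1) = 6 > 0 → local minimum

Critical points: x = -5 (local maximum); x = 1 (local minimum)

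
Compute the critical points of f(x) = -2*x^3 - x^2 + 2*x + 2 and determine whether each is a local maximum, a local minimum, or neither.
f'(x) = -6*x^2 - 2*x + 2

Solve f'(x) = 0:
  Factor: -6*x^2 - 2*x + 2 = -2*(3*x^2 + x - 1); 3*x^2 + x - 1 = 0 has no rational roots; quadratic formula: x = (-1 ± √13)/6.
  ⇒ x = -sqrt(13)/6 - 1/6 ≈ -0.7676, -1/6 + sqrt(13)/6 ≈ 0.4343

f''(x) = -12*x - 2
Second-derivative test at each critical point:
  f''(-0.7676) = 7.2111 > 0 → local minimum
  f''(0.4343) = -7.2111 < 0 → local maximum

Critical points: x = -sqrt(13)/6 - 1/6 ≈ -0.7676 (local minimum); x = -1/6 + sqrt(13)/6 ≈ 0.4343 (local maximum)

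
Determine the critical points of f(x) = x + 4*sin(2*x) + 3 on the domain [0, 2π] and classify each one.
f'(x) = 8*cos(2*x) + 1

Solve f'(x) = 0 on [0, 2π]:
  f'(x) = 0 ⇔ cos(2*x) = -1/8, i.e. 2*x = ±arccos(-1/8) + 2nπ; keep the solutions lying in [0, 2π].
  ⇒ x = acos(-1/8)/2 ≈ 0.8481, pi - acos(-1/8)/2 ≈ 2.2935, acos(-1/8)/2 + pi ≈ 3.9897, -acos(-1/8)/2 + 2*pi ≈ 5.4351

f''(x) = -16*sin(2*x)
Second-derivative test at each critical point:
  f''(0.8481) = -15.8745 < 0 → local maximum
  f''(2.2935) = 15.8745 > 0 → local minimum
  f''(3.9897) = -15.8745 < 0 → local maximum
  f''(5.4351) = 15.8745 > 0 → local minimum

Critical points: x = acos(-1/8)/2 ≈ 0.8481 (local maximum); x = pi - acos(-1/8)/2 ≈ 2.2935 (local minimum); x = acos(-1/8)/2 + pi ≈ 3.9897 (local maximum); x = -acos(-1/8)/2 + 2*pi ≈ 5.4351 (local minimum)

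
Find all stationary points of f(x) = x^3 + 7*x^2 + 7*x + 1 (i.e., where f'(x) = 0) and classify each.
f'(x) = 3*x^2 + 14*x + 7

Solve f'(x) = 0:
  3*x^2 + 14*x + 7 = 0 has no rational roots; quadratic formula: x = (-14 ± √112)/6.
  ⇒ x = -7/3 - 2*sqrt(7)/3 ≈ -4.0972, -7/3 + 2*sqrt(7)/3 ≈ -0.5695

f''(x) = 6*x + 14
Second-derivative test at each critical point:
  f''(-4.0972) = -10.5830 < 0 → local maximum
  f''(-0.5695) = 10.5830 > 0 → local minimum

Critical points: x = -7/3 - 2*sqrt(7)/3 ≈ -4.0972 (local maximum); x = -7/3 + 2*sqrt(7)/3 ≈ -0.5695 (local minimum)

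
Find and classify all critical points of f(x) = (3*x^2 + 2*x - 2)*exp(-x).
f'(x) = (-3*x^2 + 4*x + 4)*exp(-x)

Solve f'(x) = 0:
  f'(x) = (-3*x^2 + 4*x + 4)·exp(-x) and exp(-x) > 0 for every x, so f'(x) = 0 ⇔ -3*x^2 + 4*x + 4 = 0.
  Factor: -3*x^2 + 4*x + 4 = -(x - 2)*(3*x + 2) = 0.
  ⇒ x = -2/3, 2

f''(x) = x*(3*x - 10)*exp(-x)
Second-derivative test at each critical point:
  f''(-2/3) = 15.5819 > 0 → local minimum
  f''(2) = -1.0827 < 0 → local maximum

Critical points: x = -2/3 (local minimum); x = 2 (local maximum)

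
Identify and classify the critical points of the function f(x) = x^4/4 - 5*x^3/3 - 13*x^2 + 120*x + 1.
f'(x) = x^3 - 5*x^2 - 26*x + 120

Solve f'(x) = 0:
  Factor: x^3 - 5*x^2 - 26*x + 120 = (x - 6)*(x - 4)*(x + 5) = 0.
  ⇒ x = -5, 4, 6

f''(x) = 3*x^2 - 10*x - 26
Second-derivative test at each critical point:
  f''(-5) = 99 > 0 → local minimum
  f''(4) = -18 < 0 → local maximum
  f''(6) = 22 > 0 → local minimum

Critical points: x = -5 (local minimum); x = 4 (local maximum); x = 6 (local minimum)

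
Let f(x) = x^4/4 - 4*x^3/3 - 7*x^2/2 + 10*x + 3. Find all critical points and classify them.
f'(x) = x^3 - 4*x^2 - 7*x + 10

Solve f'(x) = 0:
  Factor: x^3 - 4*x^2 - 7*x + 10 = (x - 5)*(x - 1)*(x + 2) = 0.
  ⇒ x = -2, 1, 5

f''(x) = 3*x^2 - 8*x - 7
Second-derivative test at each critical point:
  f''(-2) = 21 > 0 → local minimum
  f''(1) = -12 < 0 → local maximum
  f''(5) = 28 > 0 → local minimum

Critical points: x = -2 (local minimum); x = 1 (local maximum); x = 5 (local minimum)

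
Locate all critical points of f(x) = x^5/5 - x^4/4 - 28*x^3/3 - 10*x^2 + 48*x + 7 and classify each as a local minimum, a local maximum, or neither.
f'(x) = x^4 - x^3 - 28*x^2 - 20*x + 48

Solve f'(x) = 0:
  Factor: x^4 - x^3 - 28*x^2 - 20*x + 48 = (x - 6)*(x - 1)*(x + 2)*(x + 4) = 0.
  ⇒ x = -4, -2, 1, 6

f''(x) = 4*x^3 - 3*x^2 - 56*x - 20
Second-derivative test at each critical point:
  f''(-4) = -100 < 0 → local maximum
  f''(-2) = 48 > 0 → local minimum
  f''(1) = -75 < 0 → local maximum
  f''(6) = 400 > 0 → local minimum

Critical points: x = -4 (local maximum); x = -2 (local minimum); x = 1 (local maximum); x = 6 (local minimum)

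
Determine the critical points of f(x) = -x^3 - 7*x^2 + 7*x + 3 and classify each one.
f'(x) = -3*x^2 - 14*x + 7

Solve f'(x) = 0:
  3*x^2 + 14*x - 7 = 0 has no rational roots; quadratic formula: x = (-14 ± √280)/6.
  ⇒ x = -sqrt(70)/3 - 7/3 ≈ -5.1222, -7/3 + sqrt(70)/3 ≈ 0.4555

f''(x) = -6*x - 14
Second-derivative test at each critical point:
  f''(-5.1222) = 16.7332 > 0 → local minimum
  f''(0.4555) = -16.7332 < 0 → local maximum

Critical points: x = -sqrt(70)/3 - 7/3 ≈ -5.1222 (local minimum); x = -7/3 + sqrt(70)/3 ≈ 0.4555 (local maximum)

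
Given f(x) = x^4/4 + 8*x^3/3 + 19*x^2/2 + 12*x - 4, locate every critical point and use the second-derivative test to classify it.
f'(x) = x^3 + 8*x^2 + 19*x + 12

Solve f'(x) = 0:
  Factor: x^3 + 8*x^2 + 19*x + 12 = (x + 1)*(x + 3)*(x + 4) = 0.
  ⇒ x = -4, -3, -1

f''(x) = 3*x^2 + 16*x + 19
Second-derivative test at each critical point:
  f''(-4) = 3 > 0 → local minimum
  f''(-3) = -2 < 0 → local maximum
  f''(-1) = 6 > 0 → local minimum

Critical points: x = -4 (local minimum); x = -3 (local maximum); x = -1 (local minimum)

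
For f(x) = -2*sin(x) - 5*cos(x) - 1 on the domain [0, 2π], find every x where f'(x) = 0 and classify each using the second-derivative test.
f'(x) = 5*sin(x) - 2*cos(x)

Solve f'(x) = 0 on [0, 2π]:
  f'(x) = 0 ⇔ -2*cos(x) = -5*sin(x) ⇔ tan(x) = 2/5, i.e. x = arctan(2/5) + nπ; keep the solutions lying in [0, 2π].
  ⇒ x = atan(2/5) ≈ 0.3805, atan(2/5) + pi ≈ 3.5221

f''(x) = 2*sin(x) + 5*cos(x)
Second-derivative test at each critical point:
  f''(0.3805) = 5.3852 > 0 → local minimum
  f''(3.5221) = -5.3852 < 0 → local maximum

Critical points: x = atan(2/5) ≈ 0.3805 (local minimum); x = atan(2/5) + pi ≈ 3.5221 (local maximum)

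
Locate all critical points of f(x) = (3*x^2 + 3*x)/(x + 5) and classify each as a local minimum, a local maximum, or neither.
f'(x) = 3*(x^2 + 10*x + 5)/(x^2 + 10*x + 25)

Solve f'(x) = 0:
  f'(x) = 3*(x^2 + 10*x + 5)/(x + 5)^2; the denominator is positive wherever f is defined, so f'(x) = 0 ⇔ 3*x^2 + 30*x + 15 = 0.
  Factor: 3*x^2 + 30*x + 15 = 3*(x^2 + 10*x + 5); x^2 + 10*x + 5 = 0 has no rational roots; quadratic formula: x = (-10 ± √80)/2.
  ⇒ x = -5 - 2*sqrt(5) ≈ -9.4721, -5 + 2*sqrt(5) ≈ -0.5279

f''(x) = 120/(x^3 + 15*x^2 + 75*x + 125)
Second-derivative test at each critical point:
  f''(-9.4721) = -1.3416 < 0 → local maximum
  f''(-0.5279) = 1.3416 > 0 → local minimum

Critical points: x = -5 - 2*sqrt(5) ≈ -9.4721 (local maximum); x = -5 + 2*sqrt(5) ≈ -0.5279 (local minimum)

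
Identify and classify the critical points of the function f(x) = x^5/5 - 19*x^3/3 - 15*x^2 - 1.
f'(x) = x*(x^3 - 19*x - 30)

Solve f'(x) = 0:
  Factor: x^4 - 19*x^2 - 30*x = x*(x - 5)*(x + 2)*(x + 3) = 0.
  ⇒ x = -3, -2, 0, 5

f''(x) = 4*x^3 - 38*x - 30
Second-derivative test at each critical point:
  f''(-3) = -24 < 0 → local maximum
  f''(-2) = 14 > 0 → local minimum
  f''(0) = -30 < 0 → local maximum
  f''(5) = 280 > 0 → local minimum

Critical points: x = -3 (local maximum); x = -2 (local minimum); x = 0 (local maximum); x = 5 (local minimum)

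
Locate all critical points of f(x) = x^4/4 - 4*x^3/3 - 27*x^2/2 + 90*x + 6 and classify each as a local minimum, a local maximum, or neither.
f'(x) = x^3 - 4*x^2 - 27*x + 90

Solve f'(x) = 0:
  Factor: x^3 - 4*x^2 - 27*x + 90 = (x - 6)*(x - 3)*(x + 5) = 0.
  ⇒ x = -5, 3, 6

f''(x) = 3*x^2 - 8*x - 27
Second-derivative test at each critical point:
  f''(-5) = 88 > 0 → local minimum
  f''(3) = -24 < 0 → local maximum
  f''(6) = 33 > 0 → local minimum

Critical points: x = -5 (local minimum); x = 3 (local maximum); x = 6 (local minimum)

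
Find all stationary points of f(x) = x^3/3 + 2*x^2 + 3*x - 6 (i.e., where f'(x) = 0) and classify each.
f'(x) = x^2 + 4*x + 3

Solve f'(x) = 0:
  Factor: x^2 + 4*x + 3 = (x + 1)*(x + 3) = 0.
  ⇒ x = -3, -1

f''(x) = 2*x + 4
Second-derivative test at each critical point:
  f''(-3) = -2 < 0 → local maximum
  f''(-1) = 2 > 0 → local minimum

Critical points: x = -3 (local maximum); x = -1 (local minimum)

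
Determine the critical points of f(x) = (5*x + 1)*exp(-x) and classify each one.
f'(x) = (4 - 5*x)*exp(-x)

Solve f'(x) = 0:
  f'(x) = (4 - 5*x)·exp(-x) and exp(-x) > 0 for every x, so f'(x) = 0 ⇔ 4 - 5*x = 0.
  4 - 5*x = 0.
  ⇒ x = 4/5

f''(x) = (5*x - 9)*exp(-x)
Second-derivative test at each critical point:
  f''(4/5) = -2.2466 < 0 → local maximum

Critical points: x = 4/5 (local maximum)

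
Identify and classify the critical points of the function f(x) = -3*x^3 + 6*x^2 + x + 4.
f'(x) = -9*x^2 + 12*x + 1

Solve f'(x) = 0:
  9*x^2 - 12*x - 1 = 0 has no rational roots; quadratic formula: x = (12 ± √180)/18.
  ⇒ x = 2/3 - sqrt(5)/3 ≈ -0.0787, 2/3 + sqrt(5)/3 ≈ 1.4120

f''(x) = 12 - 18*x
Second-derivative test at each critical point:
  f''(-0.0787) = 13.4164 > 0 → local minimum
  f''(1.4120) = -13.4164 < 0 → local maximum

Critical points: x = 2/3 - sqrt(5)/3 ≈ -0.0787 (local minimum); x = 2/3 + sqrt(5)/3 ≈ 1.4120 (local maximum)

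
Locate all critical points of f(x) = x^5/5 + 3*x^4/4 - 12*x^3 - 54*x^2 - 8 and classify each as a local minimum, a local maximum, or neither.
f'(x) = x*(x^3 + 3*x^2 - 36*x - 108)

Solve f'(x) = 0:
  Factor: x^4 + 3*x^3 - 36*x^2 - 108*x = x*(x - 6)*(x + 3)*(x + 6) = 0.
  ⇒ x = -6, -3, 0, 6

f''(x) = 4*x^3 + 9*x^2 - 72*x - 108
Second-derivative test at each critical point:
  f''(-6) = -216 < 0 → local maximum
  f''(-3) = 81 > 0 → local minimum
  f''(0) = -108 < 0 → local maximum
  f''(6) = 648 > 0 → local minimum

Critical points: x = -6 (local maximum); x = -3 (local minimum); x = 0 (local maximum); x = 6 (local minimum)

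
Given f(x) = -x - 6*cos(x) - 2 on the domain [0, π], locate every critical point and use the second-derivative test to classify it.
f'(x) = 6*sin(x) - 1

Solve f'(x) = 0 on [0, π]:
  f'(x) = 0 ⇔ sin(x) = 1/6, i.e. x = arcsin(1/6) + 2nπ or x = π − arcsin(1/6) + 2nπ; keep the solutions lying in [0, π].
  ⇒ x = asin(1/6) ≈ 0.1674, pi - asin(1/6) ≈ 2.9741

f''(x) = 6*cos(x)
Second-derivative test at each critical point:
  f''(0.1674) = 5.9161 > 0 → local minimum
  f''(2.9741) = -5.9161 < 0 → local maximum

Critical points: x = asin(1/6) ≈ 0.1674 (local minimum); x = pi - asin(1/6) ≈ 2.9741 (local maximum)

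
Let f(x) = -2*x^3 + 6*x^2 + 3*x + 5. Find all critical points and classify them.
f'(x) = -6*x^2 + 12*x + 3

Solve f'(x) = 0:
  Factor: -6*x^2 + 12*x + 3 = -3*(2*x^2 - 4*x - 1); 2*x^2 - 4*x - 1 = 0 has no rational roots; quadratic formula: x = (4 ± √24)/4.
  ⇒ x = 1 - sqrt(6)/2 ≈ -0.2247, 1 + sqrt(6)/2 ≈ 2.2247

f''(x) = 12 - 12*x
Second-derivative test at each critical point:
  f''(-0.2247) = 14.6969 > 0 → local minimum
  f''(2.2247) = -14.6969 < 0 → local maximum

Critical points: x = 1 - sqrt(6)/2 ≈ -0.2247 (local minimum); x = 1 + sqrt(6)/2 ≈ 2.2247 (local maximum)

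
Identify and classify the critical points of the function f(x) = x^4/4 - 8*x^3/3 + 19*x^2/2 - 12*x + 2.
f'(x) = x^3 - 8*x^2 + 19*x - 12

Solve f'(x) = 0:
  Factor: x^3 - 8*x^2 + 19*x - 12 = (x - 4)*(x - 3)*(x - 1) = 0.
  ⇒ x = 1, 3, 4

f''(x) = 3*x^2 - 16*x + 19
Second-derivative test at each critical point:
  f''(1) = 6 > 0 → local minimum
  f''(3) = -2 < 0 → local maximum
  f''(4) = 3 > 0 → local minimum

Critical points: x = 1 (local minimum); x = 3 (local maximum); x = 4 (local minimum)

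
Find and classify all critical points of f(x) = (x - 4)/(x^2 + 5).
f'(x) = (x^2 - 2*x*(x - 4) + 5)/(x^2 + 5)^2

Solve f'(x) = 0:
  f'(x) = -(x^2 - 8*x - 5)/(x^2 + 5)^2; the denominator is positive wherever f is defined, so f'(x) = 0 ⇔ -x^2 + 8*x + 5 = 0.
  x^2 - 8*x - 5 = 0 has no rational roots; quadratic formula: x = (8 ± √84)/2.
  ⇒ x = 4 - sqrt(21) ≈ -0.5826, 4 + sqrt(21) ≈ 8.5826

f''(x) = 2*(4*x^2*(x - 4) + (4 - 3*x)*(x^2 + 5))/(x^2 + 5)^3
Second-derivative test at each critical point:
  f''(-0.5826) = 0.3215 > 0 → local minimum
  f''(8.5826) = -0.0015 < 0 → local maximum

Critical points: x = 4 - sqrt(21) ≈ -0.5826 (local minimum); x = 4 + sqrt(21) ≈ 8.5826 (local maximum)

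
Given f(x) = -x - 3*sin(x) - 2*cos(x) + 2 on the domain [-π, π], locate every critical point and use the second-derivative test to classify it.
f'(x) = 2*sin(x) - 3*cos(x) - 1

Solve f'(x) = 0 on [-π, π]:
  f'(x) = 0 ⇔ 2*sin(x) - 3*cos(x) = 1. Write the left side as R·cos(x + φ) with R = √((-3)² + (-2)²) = sqrt(13), cos φ = -3*sqrt(13)/13, sin φ = -2*sqrt(13)/13; then cos(x + φ) = sqrt(13)/13. Solve for x and keep the solutions lying in [-π, π].
  ⇒ x = -pi + atan((2 - 6*sqrt(3))/(-4*sqrt(3) - 3)) ≈ -2.4398, atan((2 + 6*sqrt(3))/(-3 + 4*sqrt(3))) ≈ 1.2638

f''(x) = 3*sin(x) + 2*cos(x)
Second-derivative test at each critical point:
  f''(-2.4398) = -3.4641 < 0 → local maximum
  f''(1.2638) = 3.4641 > 0 → local minimum

Critical points: x = -pi + atan((2 - 6*sqrt(3))/(-4*sqrt(3) - 3)) ≈ -2.4398 (local maximum); x = atan((2 + 6*sqrt(3))/(-3 + 4*sqrt(3))) ≈ 1.2638 (local minimum)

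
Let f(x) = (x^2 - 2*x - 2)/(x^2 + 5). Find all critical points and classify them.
f'(x) = 2*(x^2 + 7*x - 5)/(x^4 + 10*x^2 + 25)

Solve f'(x) = 0:
  f'(x) = 2*(x^2 + 7*x - 5)/(x^2 + 5)^2; the denominator is positive wherever f is defined, so f'(x) = 0 ⇔ 2*x^2 + 14*x - 10 = 0.
  Factor: 2*x^2 + 14*x - 10 = 2*(x^2 + 7*x - 5); x^2 + 7*x - 5 = 0 has no rational roots; quadratic formula: x = (-7 ± √69)/2.
  ⇒ x = -sqrt(69)/2 - 7/2 ≈ -7.6533, -7/2 + sqrt(69)/2 ≈ 0.6533

f''(x) = 2*(-2*x^3 - 21*x^2 + 30*x + 35)/(x^6 + 15*x^4 + 75*x^2 + 125)
Second-derivative test at each critical point:
  f''(-7.6533) = -0.0041 < 0 → local maximum
  f''(0.6533) = 0.5641 > 0 → local minimum

Critical points: x = -sqrt(69)/2 - 7/2 ≈ -7.6533 (local maximum); x = -7/2 + sqrt(69)/2 ≈ 0.6533 (local minimum)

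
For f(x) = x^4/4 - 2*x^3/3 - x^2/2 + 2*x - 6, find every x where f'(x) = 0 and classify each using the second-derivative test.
f'(x) = x^3 - 2*x^2 - x + 2

Solve f'(x) = 0:
  Factor: x^3 - 2*x^2 - x + 2 = (x - 2)*(x - 1)*(x + 1) = 0.
  ⇒ x = -1, 1, 2

f''(x) = 3*x^2 - 4*x - 1
Second-derivative test at each critical point:
  f''(-1) = 6 > 0 → local minimum
  f''(1) = -2 < 0 → local maximum
  f''(2) = 3 > 0 → local minimum

Critical points: x = -1 (local minimum); x = 1 (local maximum); x = 2 (local minimum)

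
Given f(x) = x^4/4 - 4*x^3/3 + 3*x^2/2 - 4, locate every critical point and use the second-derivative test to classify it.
f'(x) = x*(x^2 - 4*x + 3)

Solve f'(x) = 0:
  Factor: x^3 - 4*x^2 + 3*x = x*(x - 3)*(x - 1) = 0.
  ⇒ x = 0, 1, 3

f''(x) = 3*x^2 - 8*x + 3
Second-derivative test at each critical point:
  f''(0) = 3 > 0 → local minimum
  f''(1) = -2 < 0 → local maximum
  f''(3) = 6 > 0 → local minimum

Critical points: x = 0 (local minimum); x = 1 (local maximum); x = 3 (local minimum)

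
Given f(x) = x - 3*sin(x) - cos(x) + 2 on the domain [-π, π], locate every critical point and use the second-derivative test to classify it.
f'(x) = sin(x) - 3*cos(x) + 1

Solve f'(x) = 0 on [-π, π]:
  f'(x) = 0 ⇔ sin(x) - 3*cos(x) = -1. Write the left side as R·cos(x + φ) with R = √((-3)² + (-1)²) = sqrt(10), cos φ = -3*sqrt(10)/10, sin φ = -sqrt(10)/10; then cos(x + φ) = -sqrt(10)/10. Solve for x and keep the solutions lying in [-π, π].
  ⇒ x = -pi/2 ≈ -1.5708, atan(4/3) ≈ 0.9273

f''(x) = 3*sin(x) + cos(x)
Second-derivative test at each critical point:
  f''(-1.5708) = -3 < 0 → local maximum
  f''(0.9273) = 3 > 0 → local minimum

Critical points: x = -pi/2 ≈ -1.5708 (local maximum); x = atan(4/3) ≈ 0.9273 (local minimum)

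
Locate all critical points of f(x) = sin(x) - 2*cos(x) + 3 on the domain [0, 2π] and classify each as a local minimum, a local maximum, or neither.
f'(x) = 2*sin(x) + cos(x)

Solve f'(x) = 0 on [0, 2π]:
  f'(x) = 0 ⇔ cos(x) = -2*sin(x) ⇔ tan(x) = -1/2, i.e. x = arctan(-1/2) + nπ; keep the solutions lying in [0, 2π].
  ⇒ x = pi - atan(1/2) ≈ 2.6779, -atan(1/2) + 2*pi ≈ 5.8195

f''(x) = -sin(x) + 2*cos(x)
Second-derivative test at each critical point:
  f''(2.6779) = -2.2361 < 0 → local maximum
  f''(5.8195) = 2.2361 > 0 → local minimum

Critical points: x = pi - atan(1/2) ≈ 2.6779 (local maximum); x = -atan(1/2) + 2*pi ≈ 5.8195 (local minimum)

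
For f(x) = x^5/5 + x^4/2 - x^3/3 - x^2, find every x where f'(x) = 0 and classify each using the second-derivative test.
f'(x) = x*(x^3 + 2*x^2 - x - 2)

Solve f'(x) = 0:
  Factor: x^4 + 2*x^3 - x^2 - 2*x = x*(x - 1)*(x + 1)*(x + 2) = 0.
  ⇒ x = -2, -1, 0, 1

f''(x) = 4*x^3 + 6*x^2 - 2*x - 2
Second-derivative test at each critical point:
  f''(-2) = -6 < 0 → local maximum
  f''(-1) = 2 > 0 → local minimum
  f''(0) = -2 < 0 → local maximum
  f''(1) = 6 > 0 → local minimum

Critical points: x = -2 (local maximum); x = -1 (local minimum); x = 0 (local maximum); x = 1 (local minimum)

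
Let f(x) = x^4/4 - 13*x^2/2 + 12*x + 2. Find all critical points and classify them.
f'(x) = x^3 - 13*x + 12

Solve f'(x) = 0:
  Factor: x^3 - 13*x + 12 = (x - 3)*(x - 1)*(x + 4) = 0.
  ⇒ x = -4, 1, 3

f''(x) = 3*x^2 - 13
Second-derivative test at each critical point:
  f''(-4) = 35 > 0 → local minimum
  f''(1) = -10 < 0 → local maximum
  f''(3) = 14 > 0 → local minimum

Critical points: x = -4 (local minimum); x = 1 (local maximum); x = 3 (local minimum)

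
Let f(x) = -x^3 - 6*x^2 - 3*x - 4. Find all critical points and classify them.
f'(x) = -3*x^2 - 12*x - 3

Solve f'(x) = 0:
  Factor: -3*x^2 - 12*x - 3 = -3*(x^2 + 4*x + 1); x^2 + 4*x + 1 = 0 has no rational roots; quadratic formula: x = (-4 ± √12)/2.
  ⇒ x = -2 - sqrt(3) ≈ -3.7321, -2 + sqrt(3) ≈ -0.2679

f''(x) = -6*x - 12
Second-derivative test at each critical point:
  f''(-3.7321) = 10.3923 > 0 → local minimum
  f''(-0.2679) = -10.3923 < 0 → local maximum

Critical points: x = -2 - sqrt(3) ≈ -3.7321 (local minimum); x = -2 + sqrt(3) ≈ -0.2679 (local maximum)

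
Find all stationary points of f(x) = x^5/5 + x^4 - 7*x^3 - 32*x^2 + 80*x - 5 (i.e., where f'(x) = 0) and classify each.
f'(x) = x^4 + 4*x^3 - 21*x^2 - 64*x + 80

Solve f'(x) = 0:
  Factor: x^4 + 4*x^3 - 21*x^2 - 64*x + 80 = (x - 4)*(x - 1)*(x + 4)*(x + 5) = 0.
  ⇒ x = -5, -4, 1, 4

f''(x) = 4*x^3 + 12*x^2 - 42*x - 64
Second-derivative test at each critical point:
  f''(-5) = -54 < 0 → local maximum
  f''(-4) = 40 > 0 → local minimum
  f''(1) = -90 < 0 → local maximum
  f''(4) = 216 > 0 → local minimum

Critical points: x = -5 (local maximum); x = -4 (local minimum); x = 1 (local maximum); x = 4 (local minimum)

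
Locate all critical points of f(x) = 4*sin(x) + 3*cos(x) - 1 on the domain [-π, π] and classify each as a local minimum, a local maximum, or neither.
f'(x) = -3*sin(x) + 4*cos(x)

Solve f'(x) = 0 on [-π, π]:
  f'(x) = 0 ⇔ 4*cos(x) = 3*sin(x) ⇔ tan(x) = 4/3, i.e. x = arctan(4/3) + nπ; keep the solutions lying in [-π, π].
  ⇒ x = -pi + atan(4/3) ≈ -2.2143, atan(4/3) ≈ 0.9273

f''(x) = -4*sin(x) - 3*cos(x)
Second-derivative test at each critical point:
  f''(-2.2143) = 5 > 0 → local minimum
  f''(0.9273) = -5 < 0 → local maximum

Critical points: x = -pi + atan(4/3) ≈ -2.2143 (local minimum); x = atan(4/3) ≈ 0.9273 (local maximum)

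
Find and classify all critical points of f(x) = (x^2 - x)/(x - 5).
f'(x) = (x^2 - 10*x + 5)/(x^2 - 10*x + 25)

Solve f'(x) = 0:
  f'(x) = (x^2 - 10*x + 5)/(x - 5)^2; the denominator is positive wherever f is defined, so f'(x) = 0 ⇔ x^2 - 10*x + 5 = 0.
  x^2 - 10*x + 5 = 0 has no rational roots; quadratic formula: x = (10 ± √80)/2.
  ⇒ x = 5 - 2*sqrt(5) ≈ 0.5279, 2*sqrt(5) + 5 ≈ 9.4721

f''(x) = 40/(x^3 - 15*x^2 + 75*x - 125)
Second-derivative test at each critical point:
  f''(0.5279) = -0.4472 < 0 → local maximum
  f''(9.4721) = 0.4472 > 0 → local minimum

Critical points: x = 5 - 2*sqrt(5) ≈ 0.5279 (local maximum); x = 2*sqrt(5) + 5 ≈ 9.4721 (local minimum)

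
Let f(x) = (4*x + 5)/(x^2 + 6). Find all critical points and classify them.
f'(x) = 2*(-2*x^2 - 5*x + 12)/(x^4 + 12*x^2 + 36)

Solve f'(x) = 0:
  f'(x) = -2*(x + 4)*(2*x - 3)/(x^2 + 6)^2; the denominator is positive wherever f is defined, so f'(x) = 0 ⇔ -4*x^2 - 10*x + 24 = 0.
  Factor: -4*x^2 - 10*x + 24 = -2*(x + 4)*(2*x - 3) = 0.
  ⇒ x = -4, 3/2

f''(x) = 2*(4*x^2*(4*x + 5) - (12*x + 5)*(x^2 + 6))/(x^2 + 6)^3
Second-derivative test at each critical point:
  f''(-4) = 1/22 > 0 → local minimum
  f''(3/2) = -32/99 < 0 → local maximum

Critical points: x = -4 (local minimum); x = 3/2 (local maximum)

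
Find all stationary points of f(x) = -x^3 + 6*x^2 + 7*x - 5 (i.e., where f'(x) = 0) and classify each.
f'(x) = -3*x^2 + 12*x + 7

Solve f'(x) = 0:
  3*x^2 - 12*x - 7 = 0 has no rational roots; quadratic formula: x = (12 ± √228)/6.
  ⇒ x = 2 - sqrt(57)/3 ≈ -0.5166, 2 + sqrt(57)/3 ≈ 4.5166

f''(x) = 12 - 6*x
Second-derivative test at each critical point:
  f''(-0.5166) = 15.0997 > 0 → local minimum
  f''(4.5166) = -15.0997 < 0 → local maximum

Critical points: x = 2 - sqrt(57)/3 ≈ -0.5166 (local minimum); x = 2 + sqrt(57)/3 ≈ 4.5166 (local maximum)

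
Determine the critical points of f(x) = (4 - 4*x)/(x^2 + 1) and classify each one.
f'(x) = 4*(-x^2 + 2*x*(x - 1) - 1)/(x^2 + 1)^2

Solve f'(x) = 0:
  f'(x) = 4*(x^2 - 2*x - 1)/(x^2 + 1)^2; the denominator is positive wherever f is defined, so f'(x) = 0 ⇔ 4*x^2 - 8*x - 4 = 0.
  Factor: 4*x^2 - 8*x - 4 = 4*(x^2 - 2*x - 1); x^2 - 2*x - 1 = 0 has no rational roots; quadratic formula: x = (2 ± √8)/2.
  ⇒ x = 1 - sqrt(2) ≈ -0.4142, 1 + sqrt(2) ≈ 2.4142

f''(x) = 8*(4*x^2*(1 - x) + (3*x - 1)*(x^2 + 1))/(x^2 + 1)^3
Second-derivative test at each critical point:
  f''(-0.4142) = -8.2426 < 0 → local maximum
  f''(2.4142) = 0.2426 > 0 → local minimum

Critical points: x = 1 - sqrt(2) ≈ -0.4142 (local maximum); x = 1 + sqrt(2) ≈ 2.4142 (local minimum)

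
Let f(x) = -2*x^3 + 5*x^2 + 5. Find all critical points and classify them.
f'(x) = 2*x*(5 - 3*x)

Solve f'(x) = 0:
  Factor: -6*x^2 + 10*x = -2*x*(3*x - 5) = 0.
  ⇒ x = 0, 5/3

f''(x) = 10 - 12*x
Second-derivative test at each critical point:
  f''(0) = 10 > 0 → local minimum
  f''(5/3) = -10 < 0 → local maximum

Critical points: x = 0 (local minimum); x = 5/3 (local maximum)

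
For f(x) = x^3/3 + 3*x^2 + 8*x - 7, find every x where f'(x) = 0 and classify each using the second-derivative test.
f'(x) = x^2 + 6*x + 8

Solve f'(x) = 0:
  Factor: x^2 + 6*x + 8 = (x + 2)*(x + 4) = 0.
  ⇒ x = -4, -2

f''(x) = 2*x + 6
Second-derivative test at each critical point:
  f''(-4) = -2 < 0 → local maximum
  f''(-2) = 2 > 0 → local minimum

Critical points: x = -4 (local maximum); x = -2 (local minimum)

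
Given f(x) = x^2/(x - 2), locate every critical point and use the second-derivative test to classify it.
f'(x) = x*(x - 4)/(x^2 - 4*x + 4)

Solve f'(x) = 0:
  f'(x) = x*(x - 4)/(x - 2)^2; the denominator is positive wherever f is defined, so f'(x) = 0 ⇔ x^2 - 4*x = 0.
  Factor: x^2 - 4*x = x*(x - 4) = 0.
  ⇒ x = 0, 4

f''(x) = 8/(x^3 - 6*x^2 + 12*x - 8)
Second-derivative test at each critical point:
  f''(0) = -1 < 0 → local maximum
  f''(4) = 1 > 0 → local minimum

Critical points: x = 0 (local maximum); x = 4 (local minimum)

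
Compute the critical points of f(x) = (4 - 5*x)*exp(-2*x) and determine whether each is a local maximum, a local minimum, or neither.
f'(x) = (10*x - 13)*exp(-2*x)

Solve f'(x) = 0:
  f'(x) = (10*x - 13)·exp(-2*x) and exp(-2*x) > 0 for every x, so f'(x) = 0 ⇔ 10*x - 13 = 0.
  10*x - 13 = 0.
  ⇒ x = 13/10

f''(x) = 4*(9 - 5*x)*exp(-2*x)
Second-derivative test at each critical point:
  f''(13/10) = 0.7427 > 0 → local minimum

Critical points: x = 13/10 (local minimum)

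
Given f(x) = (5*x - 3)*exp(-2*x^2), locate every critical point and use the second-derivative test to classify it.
f'(x) = (-4*x*(5*x - 3) + 5)*exp(-2*x^2)

Solve f'(x) = 0:
  f'(x) = (-20*x^2 + 12*x + 5)·exp(-2*x^2) and exp(-2*x^2) > 0 for every x, so f'(x) = 0 ⇔ -20*x^2 + 12*x + 5 = 0.
  20*x^2 - 12*x - 5 = 0 has no rational roots; quadratic formula: x = (12 ± √544)/40.
  ⇒ x = 3/10 - sqrt(34)/10 ≈ -0.2831, 3/10 + sqrt(34)/10 ≈ 0.8831

f''(x) = 4*(4*x^2*(5*x - 3) - 15*x + 3)*exp(-2*x^2)
Second-derivative test at each critical point:
  f''(-0.2831) = 19.8696 > 0 → local minimum
  f''(0.8831) = -4.9026 < 0 → local maximum

Critical points: x = 3/10 - sqrt(34)/10 ≈ -0.2831 (local minimum); x = 3/10 + sqrt(34)/10 ≈ 0.8831 (local maximum)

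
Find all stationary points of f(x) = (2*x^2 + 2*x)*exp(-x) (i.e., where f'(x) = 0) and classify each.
f'(x) = 2*(-x^2 + x + 1)*exp(-x)

Solve f'(x) = 0:
  f'(x) = (-2*x^2 + 2*x + 2)·exp(-x) and exp(-x) > 0 for every x, so f'(x) = 0 ⇔ -2*x^2 + 2*x + 2 = 0.
  Factor: -2*x^2 + 2*x + 2 = -2*(x^2 - x - 1); x^2 - x - 1 = 0 has no rational roots; quadratic formula: x = (1 ± √5)/2.
  ⇒ x = 1/2 - sqrt(5)/2 ≈ -0.6180, 1/2 + sqrt(5)/2 ≈ 1.6180

f''(x) = 2*x*(x - 3)*exp(-x)
Second-derivative test at each critical point:
  f''(-0.6180) = 8.2971 > 0 → local minimum
  f''(1.6180) = -0.8868 < 0 → local maximum

Critical points: x = 1/2 - sqrt(5)/2 ≈ -0.6180 (local minimum); x = 1/2 + sqrt(5)/2 ≈ 1.6180 (local maximum)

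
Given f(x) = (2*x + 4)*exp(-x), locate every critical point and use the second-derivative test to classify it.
f'(x) = 2*(-x - 1)*exp(-x)

Solve f'(x) = 0:
  f'(x) = (-2*x - 2)·exp(-x) and exp(-x) > 0 for every x, so f'(x) = 0 ⇔ -2*x - 2 = 0.
  Factor: -2*x - 2 = -2*(x + 1) = 0.
  ⇒ x = -1

f''(x) = 2*x*exp(-x)
Second-derivative test at each critical point:
  f''(-1) = -5.4366 < 0 → local maximum

Critical points: x = -1 (local maximum)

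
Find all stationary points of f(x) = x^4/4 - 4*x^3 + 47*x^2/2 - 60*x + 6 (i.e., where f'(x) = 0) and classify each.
f'(x) = x^3 - 12*x^2 + 47*x - 60

Solve f'(x) = 0:
  Factor: x^3 - 12*x^2 + 47*x - 60 = (x - 5)*(x - 4)*(x - 3) = 0.
  ⇒ x = 3, 4, 5

f''(x) = 3*x^2 - 24*x + 47
Second-derivative test at each critical point:
  f''(3) = 2 > 0 → local minimum
  f''(4) = -1 < 0 → local maximum
  f''(5) = 2 > 0 → local minimum

Critical points: x = 3 (local minimum); x = 4 (local maximum); x = 5 (local minimum)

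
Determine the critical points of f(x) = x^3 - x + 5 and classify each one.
f'(x) = 3*x^2 - 1

Solve f'(x) = 0:
  3*x^2 - 1 = 0 has no rational roots; quadratic formula: x = (0 ± √12)/6.
  ⇒ x = -sqrt(3)/3 ≈ -0.5774, sqrt(3)/3 ≈ 0.5774

f''(x) = 6*x
Second-derivative test at each critical point:
  f''(-0.5774) = -3.4641 < 0 → local maximum
  f''(0.5774) = 3.4641 > 0 → local minimum

Critical points: x = -sqrt(3)/3 ≈ -0.5774 (local maximum); x = sqrt(3)/3 ≈ 0.5774 (local minimum)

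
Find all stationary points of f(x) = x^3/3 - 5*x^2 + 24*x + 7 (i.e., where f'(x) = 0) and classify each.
f'(x) = x^2 - 10*x + 24

Solve f'(x) = 0:
  Factor: x^2 - 10*x + 24 = (x - 6)*(x - 4) = 0.
  ⇒ x = 4, 6

f''(x) = 2*x - 10
Second-derivative test at each critical point:
  f''(4) = -2 < 0 → local maximum
  f''(6) = 2 > 0 → local minimum

Critical points: x = 4 (local maximum); x = 6 (local minimum)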